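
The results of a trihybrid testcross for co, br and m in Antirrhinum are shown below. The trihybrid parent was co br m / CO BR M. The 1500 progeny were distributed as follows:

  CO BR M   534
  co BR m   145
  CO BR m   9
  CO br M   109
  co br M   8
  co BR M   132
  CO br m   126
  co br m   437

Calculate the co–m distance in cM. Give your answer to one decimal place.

18.3 cM

The two rarest classes, co br M and CO BR m, are the double crossovers. Comparing them with the parentals, only the m allele has switched, so m is the middle locus and the order is co – m – br.
Crossovers in the co–m interval produce the single-crossover classes CO br m and co BR M (126 + 132 = 258) plus the double crossovers (17).
RF(co–m) = (258 + 17) / 1500 = 275/1500 = 0.1833 → 18.3 cM.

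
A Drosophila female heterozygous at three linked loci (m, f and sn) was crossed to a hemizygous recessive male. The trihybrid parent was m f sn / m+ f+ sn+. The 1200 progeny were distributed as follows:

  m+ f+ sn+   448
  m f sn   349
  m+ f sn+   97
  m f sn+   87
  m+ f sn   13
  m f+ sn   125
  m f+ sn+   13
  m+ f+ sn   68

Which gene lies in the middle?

m

The two rarest classes, m+ f sn and m f+ sn+, are the double crossovers. Comparing them with the parentals, only the m allele has switched, so m is the middle locus and the order is f – m – sn.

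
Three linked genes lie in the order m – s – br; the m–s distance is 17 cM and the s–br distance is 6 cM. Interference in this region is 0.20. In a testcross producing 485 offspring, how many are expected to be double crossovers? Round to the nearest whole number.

Map distances give recombination frequencies of 0.170 and 0.060 for the two intervals.
With interference 0.20 (so coincidence = 0.80), expected double-crossover frequency = 0.170 × 0.060 × 0.80 = 0.00816.
Expected number = 0.00816 × 485 = 3.96 ≈ 4.

4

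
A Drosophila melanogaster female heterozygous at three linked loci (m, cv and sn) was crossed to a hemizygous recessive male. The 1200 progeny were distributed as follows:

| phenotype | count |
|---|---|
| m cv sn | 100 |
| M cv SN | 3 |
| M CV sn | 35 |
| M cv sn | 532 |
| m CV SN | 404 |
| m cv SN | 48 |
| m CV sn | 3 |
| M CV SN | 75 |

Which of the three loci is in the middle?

sn

The two most frequent reciprocal classes, m CV SN and M cv sn, are the parental types, so the F1 was m CV SN / M cv sn.
The two rarest classes, m CV sn and M cv SN, are the double crossovers. Comparing them with the parentals, only the sn allele has switched, so sn is the middle locus and the order is m – sn – cv.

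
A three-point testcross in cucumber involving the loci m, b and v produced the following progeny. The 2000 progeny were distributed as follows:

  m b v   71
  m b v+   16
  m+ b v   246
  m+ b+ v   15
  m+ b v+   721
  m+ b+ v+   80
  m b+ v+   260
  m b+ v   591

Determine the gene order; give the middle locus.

The two most frequent reciprocal classes, m b+ v and m+ b v+, are the parental types, so the F1 was m b+ v / m+ b v+.
The two rarest classes, m+ b+ v and m b v+, are the double crossovers. Comparing them with the parentals, only the m allele has switched, so m is the middle locus and the order is b – m – v.

m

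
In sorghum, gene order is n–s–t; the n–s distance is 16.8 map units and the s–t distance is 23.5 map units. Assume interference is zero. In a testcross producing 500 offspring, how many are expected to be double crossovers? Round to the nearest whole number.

20

Map distances give recombination frequencies of 0.168 and 0.235 for the two intervals.
With no interference, expected double-crossover frequency = 0.168 × 0.235 = 0.03948.
Expected number = 0.03948 × 500 = 19.74 ≈ 20.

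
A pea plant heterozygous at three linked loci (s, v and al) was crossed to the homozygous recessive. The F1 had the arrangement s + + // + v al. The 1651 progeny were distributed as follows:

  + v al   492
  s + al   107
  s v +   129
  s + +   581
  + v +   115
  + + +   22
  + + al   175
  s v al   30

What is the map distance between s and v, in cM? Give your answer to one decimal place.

The two rarest classes, + + + and s v al, are the double crossovers. Comparing them with the parentals, only the s allele has switched, so s is the middle locus and the order is v – s – al.
Crossovers in the v–s interval produce the single-crossover classes s v + and + + al (129 + 175 = 304) plus the double crossovers (52).
RF(v–s) = (304 + 52) / 1651 = 356/1651 = 0.2156 → 21.6 cM.

21.6 cM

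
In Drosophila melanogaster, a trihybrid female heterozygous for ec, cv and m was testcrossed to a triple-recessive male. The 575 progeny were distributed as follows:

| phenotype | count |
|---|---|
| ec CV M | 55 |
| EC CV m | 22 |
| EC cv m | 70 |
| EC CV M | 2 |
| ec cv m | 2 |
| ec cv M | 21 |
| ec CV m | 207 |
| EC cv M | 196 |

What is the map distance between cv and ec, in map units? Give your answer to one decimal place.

The two most frequent reciprocal classes, ec CV m and EC cv M, are the parental types, so the F1 was ec CV m / EC cv M.
The two rarest classes, ec cv m and EC CV M, are the double crossovers. Comparing them with the parentals, only the cv allele has switched, so cv is the middle locus and the order is m – cv – ec.
Crossovers in the cv–ec interval produce the single-crossover classes EC CV m and ec cv M (22 + 21 = 43) plus the double crossovers (4).
RF(cv–ec) = (43 + 4) / 575 = 47/575 = 0.0817 → 8.2 map units.

8.2 map units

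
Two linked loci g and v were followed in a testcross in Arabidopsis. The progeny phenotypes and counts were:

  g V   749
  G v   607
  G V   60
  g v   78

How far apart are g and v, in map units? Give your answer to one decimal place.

9.2 map units

The two most frequent classes, G v (607) and g V (749), are the parental types, so the F1 was G v / g V.
The recombinant classes are G V and g v: 60 + 78 = 138.
Recombination frequency = 138/1494 = 0.0924 ≈ 9.2%, i.e. 9.2 map units.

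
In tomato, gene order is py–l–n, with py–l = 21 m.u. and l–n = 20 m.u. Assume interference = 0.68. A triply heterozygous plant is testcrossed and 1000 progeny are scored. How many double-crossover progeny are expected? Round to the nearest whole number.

Map distances give recombination frequencies of 0.210 and 0.200 for the two intervals.
With interference 0.68 (so coincidence = 0.32), expected double-crossover frequency = 0.210 × 0.200 × 0.32 = 0.01344.
Expected number = 0.01344 × 1000 = 13.44 ≈ 13.

13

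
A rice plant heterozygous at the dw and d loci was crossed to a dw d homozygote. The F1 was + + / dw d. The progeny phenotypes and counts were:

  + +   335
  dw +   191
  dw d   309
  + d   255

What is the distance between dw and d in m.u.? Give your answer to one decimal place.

The recombinant classes are + d and dw +: 255 + 191 = 446.
Recombination frequency = 446/1090 = 0.4092 ≈ 40.9%, i.e. 40.9 m.u.

40.9 m.u.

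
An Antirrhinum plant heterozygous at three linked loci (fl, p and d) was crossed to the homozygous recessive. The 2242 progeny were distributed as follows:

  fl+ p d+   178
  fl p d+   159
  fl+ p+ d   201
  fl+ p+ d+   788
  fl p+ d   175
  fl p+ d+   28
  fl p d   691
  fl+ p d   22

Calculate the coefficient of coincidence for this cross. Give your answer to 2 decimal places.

0.68

The two most frequent reciprocal classes, fl+ p+ d+ and fl p d, are the parental types, so the F1 was fl+ p+ d+ / fl p d.
The two rarest classes, fl p+ d+ and fl+ p d, are the double crossovers. Comparing them with the parentals, only the fl allele has switched, so fl is the middle locus and the order is d – fl – p.
d–fl: (360 + 50)/2242 = 0.1829; fl–p: (353 + 50)/2242 = 0.1798.
Expected DCO frequency = 0.1829 × 0.1798 ≈ 0.03289; observed = 50/2242 ≈ 0.02230.
Coefficient of coincidence = 0.02230/0.03289 ≈ 0.68.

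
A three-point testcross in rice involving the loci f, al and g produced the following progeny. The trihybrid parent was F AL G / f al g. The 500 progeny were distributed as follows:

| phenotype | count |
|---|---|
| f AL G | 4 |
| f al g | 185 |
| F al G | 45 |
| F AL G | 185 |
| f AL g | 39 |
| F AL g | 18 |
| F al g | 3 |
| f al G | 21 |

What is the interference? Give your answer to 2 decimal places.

0.16

The two rarest classes, f AL G and F al g, are the double crossovers. Comparing them with the parentals, only the f allele has switched, so f is the middle locus and the order is al – f – g.
al–f: (84 + 7)/500 = 0.1820; f–g: (39 + 7)/500 = 0.0920.
Expected DCO frequency = 0.1820 × 0.0920 ≈ 0.01674; observed = 7/500 ≈ 0.01400.
Coefficient of coincidence = 0.01400/0.01674 ≈ 0.84; interference = 1 − 0.84 = 0.16.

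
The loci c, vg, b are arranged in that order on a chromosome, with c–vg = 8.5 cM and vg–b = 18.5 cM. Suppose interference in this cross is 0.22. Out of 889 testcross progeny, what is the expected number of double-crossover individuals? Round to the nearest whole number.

Map distances give recombination frequencies of 0.085 and 0.185 for the two intervals.
With interference 0.22 (so coincidence = 0.78), expected double-crossover frequency = 0.085 × 0.185 × 0.78 = 0.01227.
Expected number = 0.01227 × 889 = 10.90 ≈ 11.

11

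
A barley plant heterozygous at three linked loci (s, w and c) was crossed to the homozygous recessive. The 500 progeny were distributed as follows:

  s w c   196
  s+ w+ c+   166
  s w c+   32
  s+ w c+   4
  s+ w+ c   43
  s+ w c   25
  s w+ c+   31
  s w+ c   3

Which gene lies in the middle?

w

The two most frequent reciprocal classes, s+ w+ c+ and s w c, are the parental types, so the F1 was s+ w+ c+ / s w c.
The two rarest classes, s+ w c+ and s w+ c, are the double crossovers. Comparing them with the parentals, only the w allele has switched, so w is the middle locus and the order is c – w – s.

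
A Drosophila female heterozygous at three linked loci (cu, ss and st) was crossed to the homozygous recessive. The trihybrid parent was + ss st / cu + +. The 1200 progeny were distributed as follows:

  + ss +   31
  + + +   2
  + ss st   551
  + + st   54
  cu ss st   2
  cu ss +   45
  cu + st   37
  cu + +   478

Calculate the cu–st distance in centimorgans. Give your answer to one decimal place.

The two rarest classes, cu ss st and + + +, are the double crossovers. Comparing them with the parentals, only the cu allele has switched, so cu is the middle locus and the order is ss – cu – st.
Crossovers in the cu–st interval produce the single-crossover classes + ss + and cu + st (31 + 37 = 68) plus the double crossovers (4).
RF(cu–st) = (68 + 4) / 1200 = 72/1200 = 0.0600 → 6.0 centimorgans.

6.0 centimorgans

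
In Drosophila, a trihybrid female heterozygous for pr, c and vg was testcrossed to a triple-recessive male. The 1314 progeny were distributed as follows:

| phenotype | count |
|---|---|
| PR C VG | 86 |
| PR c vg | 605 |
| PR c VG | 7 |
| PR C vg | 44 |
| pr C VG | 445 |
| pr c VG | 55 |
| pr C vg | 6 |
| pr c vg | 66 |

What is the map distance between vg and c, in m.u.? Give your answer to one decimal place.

The two most frequent reciprocal classes, PR c vg and pr C VG, are the parental types, so the F1 was PR c vg / pr C VG.
The two rarest classes, PR c VG and pr C vg, are the double crossovers. Comparing them with the parentals, only the vg allele has switched, so vg is the middle locus and the order is c – vg – pr.
Crossovers in the c–vg interval produce the single-crossover classes PR C vg and pr c VG (44 + 55 = 99) plus the double crossovers (13).
RF(c–vg) = (99 + 13) / 1314 = 112/1314 = 0.0852 → 8.5 m.u.

8.5 m.u.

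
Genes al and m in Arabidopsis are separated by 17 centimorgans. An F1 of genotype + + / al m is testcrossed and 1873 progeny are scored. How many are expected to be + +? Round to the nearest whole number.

A map distance of 17 centimorgans corresponds to a recombination frequency of 0.170.
The F1 is + + / al m, so + + is a parental gamete class with expected frequency (1 − r)/2 = 0.830/2 = 0.4150.
Expected number = 0.4150 × 1873 = 777.29 ≈ 777.

777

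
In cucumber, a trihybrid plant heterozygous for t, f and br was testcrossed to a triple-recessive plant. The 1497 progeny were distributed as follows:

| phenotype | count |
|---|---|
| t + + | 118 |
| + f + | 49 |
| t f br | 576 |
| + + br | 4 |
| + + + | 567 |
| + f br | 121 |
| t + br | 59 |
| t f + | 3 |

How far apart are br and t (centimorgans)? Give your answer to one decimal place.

16.4 centimorgans

The two most frequent reciprocal classes, + + + and t f br, are the parental types, so the F1 was + + + / t f br.
The two rarest classes, + + br and t f +, are the double crossovers. Comparing them with the parentals, only the br allele has switched, so br is the middle locus and the order is f – br – t.
Crossovers in the br–t interval produce the single-crossover classes t + + and + f br (118 + 121 = 239) plus the double crossovers (7).
RF(br–t) = (239 + 7) / 1497 = 246/1497 = 0.1643 → 16.4 centimorgans.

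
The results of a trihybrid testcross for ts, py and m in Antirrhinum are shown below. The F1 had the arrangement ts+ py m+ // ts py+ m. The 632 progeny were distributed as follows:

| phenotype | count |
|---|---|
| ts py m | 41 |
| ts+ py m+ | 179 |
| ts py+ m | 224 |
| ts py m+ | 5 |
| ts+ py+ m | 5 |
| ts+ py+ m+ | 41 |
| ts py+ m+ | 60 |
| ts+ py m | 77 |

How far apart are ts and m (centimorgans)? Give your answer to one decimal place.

The two rarest classes, ts py m+ and ts+ py+ m, are the double crossovers. Comparing them with the parentals, only the ts allele has switched, so ts is the middle locus and the order is py – ts – m.
Crossovers in the ts–m interval produce the single-crossover classes ts+ py m and ts py+ m+ (77 + 60 = 137) plus the double crossovers (10).
RF(ts–m) = (137 + 10) / 632 = 147/632 = 0.2326 → 23.3 centimorgans.

23.3 centimorgans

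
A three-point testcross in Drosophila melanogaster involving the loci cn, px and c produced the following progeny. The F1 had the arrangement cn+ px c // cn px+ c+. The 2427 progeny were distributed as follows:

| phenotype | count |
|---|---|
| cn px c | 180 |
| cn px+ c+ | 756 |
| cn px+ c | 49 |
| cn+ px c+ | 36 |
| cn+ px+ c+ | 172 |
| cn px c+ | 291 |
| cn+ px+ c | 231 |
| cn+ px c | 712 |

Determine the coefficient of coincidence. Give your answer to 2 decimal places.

The two rarest classes, cn+ px c+ and cn px+ c, are the double crossovers. Comparing them with the parentals, only the c allele has switched, so c is the middle locus and the order is px – c – cn.
px–c: (522 + 85)/2427 = 0.2501; c–cn: (352 + 85)/2427 = 0.1801.
Expected DCO frequency = 0.2501 × 0.1801 ≈ 0.04504; observed = 85/2427 ≈ 0.03502.
Coefficient of coincidence = 0.03502/0.04504 ≈ 0.78.

0.78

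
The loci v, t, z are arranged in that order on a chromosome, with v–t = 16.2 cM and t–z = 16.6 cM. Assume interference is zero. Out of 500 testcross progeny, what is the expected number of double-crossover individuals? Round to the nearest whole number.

13

Map distances give recombination frequencies of 0.162 and 0.166 for the two intervals.
With no interference, expected double-crossover frequency = 0.162 × 0.166 = 0.02689.
Expected number = 0.02689 × 500 = 13.45 ≈ 13.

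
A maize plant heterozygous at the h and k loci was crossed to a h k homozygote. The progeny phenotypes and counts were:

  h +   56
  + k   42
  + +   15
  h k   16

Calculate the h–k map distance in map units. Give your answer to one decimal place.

24.0 map units

The two most frequent classes, + k (42) and h + (56), are the parental types, so the F1 was + k / h +.
The recombinant classes are + + and h k: 15 + 16 = 31.
Recombination frequency = 31/129 = 0.2403 ≈ 24.0%, i.e. 24.0 map units.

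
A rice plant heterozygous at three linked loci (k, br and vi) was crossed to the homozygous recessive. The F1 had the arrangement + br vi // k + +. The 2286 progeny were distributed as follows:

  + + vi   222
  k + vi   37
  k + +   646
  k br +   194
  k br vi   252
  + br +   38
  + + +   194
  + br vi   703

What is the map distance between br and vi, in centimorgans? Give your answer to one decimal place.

21.5 centimorgans

The two rarest classes, + br + and k + vi, are the double crossovers. Comparing them with the parentals, only the vi allele has switched, so vi is the middle locus and the order is br – vi – k.
Crossovers in the br–vi interval produce the single-crossover classes + + vi and k br + (222 + 194 = 416) plus the double crossovers (75).
RF(br–vi) = (416 + 75) / 2286 = 491/2286 = 0.2148 → 21.5 centimorgans.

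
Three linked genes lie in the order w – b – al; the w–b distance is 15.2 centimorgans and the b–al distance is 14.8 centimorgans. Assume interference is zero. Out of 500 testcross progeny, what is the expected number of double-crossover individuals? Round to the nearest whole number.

Map distances give recombination frequencies of 0.152 and 0.148 for the two intervals.
With no interference, expected double-crossover frequency = 0.152 × 0.148 = 0.02250.
Expected number = 0.02250 × 500 = 11.25 ≈ 11.

11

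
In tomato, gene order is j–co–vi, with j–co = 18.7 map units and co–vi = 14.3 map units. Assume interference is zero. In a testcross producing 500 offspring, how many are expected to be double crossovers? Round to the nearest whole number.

Map distances give recombination frequencies of 0.187 and 0.143 for the two intervals.
With no interference, expected double-crossover frequency = 0.187 × 0.143 = 0.02674.
Expected number = 0.02674 × 500 = 13.37 ≈ 13.

13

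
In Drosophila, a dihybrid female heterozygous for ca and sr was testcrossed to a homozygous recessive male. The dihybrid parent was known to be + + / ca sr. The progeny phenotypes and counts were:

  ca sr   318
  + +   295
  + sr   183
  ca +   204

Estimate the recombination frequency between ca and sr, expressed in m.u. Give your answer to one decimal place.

38.7 m.u.

The recombinant classes are + sr and ca +: 183 + 204 = 387.
Recombination frequency = 387/1000 = 0.3870 ≈ 38.7%, i.e. 38.7 m.u.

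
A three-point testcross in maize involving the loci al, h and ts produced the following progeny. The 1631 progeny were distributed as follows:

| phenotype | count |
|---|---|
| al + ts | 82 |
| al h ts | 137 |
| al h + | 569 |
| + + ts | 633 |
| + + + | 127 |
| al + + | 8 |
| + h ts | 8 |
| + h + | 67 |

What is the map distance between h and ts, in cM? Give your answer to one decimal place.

17.2 cM

The two most frequent reciprocal classes, al h + and + + ts, are the parental types, so the F1 was al h + / + + ts.
The two rarest classes, al + + and + h ts, are the double crossovers. Comparing them with the parentals, only the h allele has switched, so h is the middle locus and the order is al – h – ts.
Crossovers in the h–ts interval produce the single-crossover classes al h ts and + + + (137 + 127 = 264) plus the double crossovers (16).
RF(h–ts) = (264 + 16) / 1631 = 280/1631 = 0.1717 → 17.2 cM.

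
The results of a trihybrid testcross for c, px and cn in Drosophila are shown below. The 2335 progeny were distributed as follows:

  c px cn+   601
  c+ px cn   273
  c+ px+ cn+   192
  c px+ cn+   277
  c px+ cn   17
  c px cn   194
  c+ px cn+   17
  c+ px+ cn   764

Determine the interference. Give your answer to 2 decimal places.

0.68

The two most frequent reciprocal classes, c px cn+ and c+ px+ cn, are the parental types, so the F1 was c px cn+ / c+ px+ cn.
The two rarest classes, c+ px cn+ and c px+ cn, are the double crossovers. Comparing them with the parentals, only the c allele has switched, so c is the middle locus and the order is px – c – cn.
px–c: (550 + 34)/2335 = 0.2501; c–cn: (386 + 34)/2335 = 0.1799.
Expected DCO frequency = 0.2501 × 0.1799 ≈ 0.04499; observed = 34/2335 ≈ 0.01456.
Coefficient of coincidence = 0.01456/0.04499 ≈ 0.32; interference = 1 − 0.32 = 0.68.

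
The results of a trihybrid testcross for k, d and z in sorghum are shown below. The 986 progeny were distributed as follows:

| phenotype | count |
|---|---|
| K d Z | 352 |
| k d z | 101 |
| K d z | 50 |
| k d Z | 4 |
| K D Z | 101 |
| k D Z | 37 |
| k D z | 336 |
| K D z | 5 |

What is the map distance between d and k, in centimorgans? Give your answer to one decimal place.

The two most frequent reciprocal classes, k D z and K d Z, are the parental types, so the F1 was k D z / K d Z.
The two rarest classes, K D z and k d Z, are the double crossovers. Comparing them with the parentals, only the k allele has switched, so k is the middle locus and the order is z – k – d.
Crossovers in the k–d interval produce the single-crossover classes k d z and K D Z (101 + 101 = 202) plus the double crossovers (9).
RF(k–d) = (202 + 9) / 986 = 211/986 = 0.2140 → 21.4 centimorgans.

21.4 centimorgans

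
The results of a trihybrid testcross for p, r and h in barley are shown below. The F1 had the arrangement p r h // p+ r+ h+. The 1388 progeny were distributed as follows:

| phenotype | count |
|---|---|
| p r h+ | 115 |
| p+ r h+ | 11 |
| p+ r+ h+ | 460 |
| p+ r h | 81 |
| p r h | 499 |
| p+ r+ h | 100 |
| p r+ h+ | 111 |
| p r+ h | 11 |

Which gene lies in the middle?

The two rarest classes, p r+ h and p+ r h+, are the double crossovers. Comparing them with the parentals, only the r allele has switched, so r is the middle locus and the order is h – r – p.

r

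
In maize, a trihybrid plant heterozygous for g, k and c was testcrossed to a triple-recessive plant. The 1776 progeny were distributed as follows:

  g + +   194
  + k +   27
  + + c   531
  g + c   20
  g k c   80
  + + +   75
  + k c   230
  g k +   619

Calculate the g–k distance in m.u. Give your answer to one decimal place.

26.5 m.u.

The two most frequent reciprocal classes, g k + and + + c, are the parental types, so the F1 was g k + / + + c.
The two rarest classes, + k + and g + c, are the double crossovers. Comparing them with the parentals, only the g allele has switched, so g is the middle locus and the order is k – g – c.
Crossovers in the k–g interval produce the single-crossover classes g + + and + k c (194 + 230 = 424) plus the double crossovers (47).
RF(k–g) = (424 + 47) / 1776 = 471/1776 = 0.2652 → 26.5 m.u.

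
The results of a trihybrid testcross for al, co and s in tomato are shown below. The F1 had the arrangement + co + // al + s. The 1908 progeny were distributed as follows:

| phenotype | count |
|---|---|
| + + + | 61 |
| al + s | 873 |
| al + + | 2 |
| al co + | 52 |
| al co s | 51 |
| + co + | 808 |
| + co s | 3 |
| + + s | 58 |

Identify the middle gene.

s

The two rarest classes, + co s and al + +, are the double crossovers. Comparing them with the parentals, only the s allele has switched, so s is the middle locus and the order is al – s – co.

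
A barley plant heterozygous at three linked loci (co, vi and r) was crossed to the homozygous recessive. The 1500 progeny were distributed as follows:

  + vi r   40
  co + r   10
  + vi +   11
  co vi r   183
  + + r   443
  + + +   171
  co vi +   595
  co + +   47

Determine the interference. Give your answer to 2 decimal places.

0.22

The two most frequent reciprocal classes, + + r and co vi +, are the parental types, so the F1 was + + r / co vi +.
The two rarest classes, co + r and + vi +, are the double crossovers. Comparing them with the parentals, only the co allele has switched, so co is the middle locus and the order is r – co – vi.
r–co: (354 + 21)/1500 = 0.2500; co–vi: (87 + 21)/1500 = 0.0720.
Expected DCO frequency = 0.2500 × 0.0720 ≈ 0.01800; observed = 21/1500 ≈ 0.01400.
Coefficient of coincidence = 0.01400/0.01800 ≈ 0.78; interference = 1 − 0.78 = 0.22.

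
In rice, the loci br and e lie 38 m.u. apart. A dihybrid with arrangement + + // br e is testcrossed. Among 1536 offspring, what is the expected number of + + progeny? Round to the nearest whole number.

476

A map distance of 38 m.u. corresponds to a recombination frequency of 0.380.
The F1 is + + / br e, so + + is a parental gamete class with expected frequency (1 − r)/2 = 0.620/2 = 0.3100.
Expected number = 0.3100 × 1536 = 476.16 ≈ 476.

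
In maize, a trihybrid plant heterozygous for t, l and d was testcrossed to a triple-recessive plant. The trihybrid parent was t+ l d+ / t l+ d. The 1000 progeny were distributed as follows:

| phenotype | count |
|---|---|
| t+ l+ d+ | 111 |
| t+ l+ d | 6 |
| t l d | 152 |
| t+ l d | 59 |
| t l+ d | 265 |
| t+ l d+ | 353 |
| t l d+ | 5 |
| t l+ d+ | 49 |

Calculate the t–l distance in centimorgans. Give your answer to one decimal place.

27.4 centimorgans

The two rarest classes, t l d+ and t+ l+ d, are the double crossovers. Comparing them with the parentals, only the t allele has switched, so t is the middle locus and the order is d – t – l.
Crossovers in the t–l interval produce the single-crossover classes t+ l+ d+ and t l d (111 + 152 = 263) plus the double crossovers (11).
RF(t–l) = (263 + 11) / 1000 = 274/1000 = 0.2740 → 27.4 centimorgans.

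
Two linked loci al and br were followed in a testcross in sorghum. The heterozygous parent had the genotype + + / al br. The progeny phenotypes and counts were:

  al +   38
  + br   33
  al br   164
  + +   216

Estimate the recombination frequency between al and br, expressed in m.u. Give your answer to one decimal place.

The recombinant classes are + br and al +: 33 + 38 = 71.
Recombination frequency = 71/451 = 0.1574 ≈ 15.7%, i.e. 15.7 m.u.

15.7 m.u.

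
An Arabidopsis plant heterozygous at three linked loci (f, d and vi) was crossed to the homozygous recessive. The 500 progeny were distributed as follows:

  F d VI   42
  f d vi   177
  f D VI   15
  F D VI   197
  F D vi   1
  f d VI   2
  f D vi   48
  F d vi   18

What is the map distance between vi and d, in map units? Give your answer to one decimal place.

The two most frequent reciprocal classes, F D VI and f d vi, are the parental types, so the F1 was F D VI / f d vi.
The two rarest classes, F D vi and f d VI, are the double crossovers. Comparing them with the parentals, only the vi allele has switched, so vi is the middle locus and the order is d – vi – f.
Crossovers in the d–vi interval produce the single-crossover classes F d VI and f D vi (42 + 48 = 90) plus the double crossovers (3).
RF(d–vi) = (90 + 3) / 500 = 93/500 = 0.1860 → 18.6 map units.

18.6 map units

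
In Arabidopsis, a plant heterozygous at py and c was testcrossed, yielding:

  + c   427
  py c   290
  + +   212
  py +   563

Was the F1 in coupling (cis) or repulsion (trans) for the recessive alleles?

The two most frequent classes are + c (427) and py + (563); these are the parental (non-recombinant) types.
So the F1 carried + c on one chromosome and py + on the other — the recessive alleles are on opposite chromosomes (trans / repulsion).

trans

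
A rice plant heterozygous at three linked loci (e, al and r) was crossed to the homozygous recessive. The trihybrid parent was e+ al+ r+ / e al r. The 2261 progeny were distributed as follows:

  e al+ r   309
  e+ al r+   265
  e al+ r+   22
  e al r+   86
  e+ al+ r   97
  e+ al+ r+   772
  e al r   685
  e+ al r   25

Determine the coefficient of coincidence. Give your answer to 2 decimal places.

0.74

The two rarest classes, e al+ r+ and e+ al r, are the double crossovers. Comparing them with the parentals, only the e allele has switched, so e is the middle locus and the order is al – e – r.
al–e: (574 + 47)/2261 = 0.2747; e–r: (183 + 47)/2261 = 0.1017.
Expected DCO frequency = 0.2747 × 0.1017 ≈ 0.02794; observed = 47/2261 ≈ 0.02079.
Coefficient of coincidence = 0.02079/0.02794 ≈ 0.74.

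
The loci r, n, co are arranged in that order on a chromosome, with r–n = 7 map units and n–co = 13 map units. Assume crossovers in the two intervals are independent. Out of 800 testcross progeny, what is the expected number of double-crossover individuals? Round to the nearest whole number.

7

Map distances give recombination frequencies of 0.070 and 0.130 for the two intervals.
With no interference, expected double-crossover frequency = 0.070 × 0.130 = 0.00910.
Expected number = 0.00910 × 800 = 7.28 ≈ 7.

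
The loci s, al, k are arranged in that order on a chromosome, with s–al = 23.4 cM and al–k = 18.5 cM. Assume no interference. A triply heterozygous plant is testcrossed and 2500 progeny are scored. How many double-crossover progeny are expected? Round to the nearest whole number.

108

Map distances give recombination frequencies of 0.234 and 0.185 for the two intervals.
With no interference, expected double-crossover frequency = 0.234 × 0.185 = 0.04329.
Expected number = 0.04329 × 2500 = 108.22 ≈ 108.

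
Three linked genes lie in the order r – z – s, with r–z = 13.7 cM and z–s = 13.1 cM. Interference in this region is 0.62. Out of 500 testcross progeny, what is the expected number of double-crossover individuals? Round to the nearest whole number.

Map distances give recombination frequencies of 0.137 and 0.131 for the two intervals.
With interference 0.62 (so coincidence = 0.38), expected double-crossover frequency = 0.137 × 0.131 × 0.38 = 0.00682.
Expected number = 0.00682 × 500 = 3.41 ≈ 3.

3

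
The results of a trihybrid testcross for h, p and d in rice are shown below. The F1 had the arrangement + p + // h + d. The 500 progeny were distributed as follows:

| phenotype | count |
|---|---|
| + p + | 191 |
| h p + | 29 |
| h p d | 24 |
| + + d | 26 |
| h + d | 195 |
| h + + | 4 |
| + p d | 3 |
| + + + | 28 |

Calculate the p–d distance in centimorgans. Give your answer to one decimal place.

The two rarest classes, + p d and h + +, are the double crossovers. Comparing them with the parentals, only the d allele has switched, so d is the middle locus and the order is h – d – p.
Crossovers in the d–p interval produce the single-crossover classes + + + and h p d (28 + 24 = 52) plus the double crossovers (7).
RF(d–p) = (52 + 7) / 500 = 59/500 = 0.1180 → 11.8 centimorgans.

11.8 centimorgans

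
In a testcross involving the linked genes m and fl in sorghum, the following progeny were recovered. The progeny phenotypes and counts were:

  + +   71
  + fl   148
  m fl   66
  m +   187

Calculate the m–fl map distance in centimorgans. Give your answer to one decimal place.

The two most frequent classes, + fl (148) and m + (187), are the parental types, so the F1 was + fl / m +.
The recombinant classes are + + and m fl: 71 + 66 = 137.
Recombination frequency = 137/472 = 0.2903 ≈ 29.0%, i.e. 29.0 centimorgans.

29.0 centimorgans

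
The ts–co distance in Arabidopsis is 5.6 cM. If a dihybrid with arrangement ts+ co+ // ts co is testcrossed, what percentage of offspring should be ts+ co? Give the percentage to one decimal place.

A map distance of 5.6 cM corresponds to a recombination frequency of 0.056.
The F1 is ts+ co+ / ts co, so ts+ co is a recombinant gamete class with expected frequency r/2 = 0.056/2 = 0.0280.
That is 0.0280 = 2.8% of the progeny.

2.8%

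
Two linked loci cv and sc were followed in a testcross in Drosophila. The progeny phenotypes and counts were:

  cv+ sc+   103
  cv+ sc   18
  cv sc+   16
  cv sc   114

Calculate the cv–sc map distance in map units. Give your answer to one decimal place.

The two most frequent classes, cv+ sc+ (103) and cv sc (114), are the parental types, so the F1 was cv+ sc+ / cv sc.
The recombinant classes are cv+ sc and cv sc+: 18 + 16 = 34.
Recombination frequency = 34/251 = 0.1355 ≈ 13.5%, i.e. 13.5 map units.

13.5 map units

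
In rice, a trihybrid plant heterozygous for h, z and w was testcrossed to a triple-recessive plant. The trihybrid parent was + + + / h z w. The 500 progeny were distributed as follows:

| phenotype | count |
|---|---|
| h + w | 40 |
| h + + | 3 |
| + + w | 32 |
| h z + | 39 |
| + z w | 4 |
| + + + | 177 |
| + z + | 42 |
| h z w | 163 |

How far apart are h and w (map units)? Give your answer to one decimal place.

The two rarest classes, h + + and + z w, are the double crossovers. Comparing them with the parentals, only the h allele has switched, so h is the middle locus and the order is w – h – z.
Crossovers in the w–h interval produce the single-crossover classes + + w and h z + (32 + 39 = 71) plus the double crossovers (7).
RF(w–h) = (71 + 7) / 500 = 78/500 = 0.1560 → 15.6 map units.

15.6 map units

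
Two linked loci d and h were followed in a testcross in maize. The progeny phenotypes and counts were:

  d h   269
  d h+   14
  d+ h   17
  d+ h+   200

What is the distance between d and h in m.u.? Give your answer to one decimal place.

The two most frequent classes, d+ h+ (200) and d h (269), are the parental types, so the F1 was d+ h+ / d h.
The recombinant classes are d+ h and d h+: 17 + 14 = 31.
Recombination frequency = 31/500 = 0.0620 ≈ 6.2%, i.e. 6.2 m.u.

6.2 m.u.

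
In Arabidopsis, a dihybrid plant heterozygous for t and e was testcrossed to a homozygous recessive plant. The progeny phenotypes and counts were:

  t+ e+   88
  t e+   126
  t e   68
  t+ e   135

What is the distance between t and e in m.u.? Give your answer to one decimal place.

The two most frequent classes, t+ e (135) and t e+ (126), are the parental types, so the F1 was t+ e / t e+.
The recombinant classes are t+ e+ and t e: 88 + 68 = 156.
Recombination frequency = 156/417 = 0.3741 ≈ 37.4%, i.e. 37.4 m.u.

37.4 m.u.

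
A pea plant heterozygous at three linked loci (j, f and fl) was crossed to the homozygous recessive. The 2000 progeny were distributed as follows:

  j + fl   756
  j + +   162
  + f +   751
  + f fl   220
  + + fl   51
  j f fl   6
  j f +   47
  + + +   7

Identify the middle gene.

f

The two most frequent reciprocal classes, + f + and j + fl, are the parental types, so the F1 was + f + / j + fl.
The two rarest classes, + + + and j f fl, are the double crossovers. Comparing them with the parentals, only the f allele has switched, so f is the middle locus and the order is j – f – fl.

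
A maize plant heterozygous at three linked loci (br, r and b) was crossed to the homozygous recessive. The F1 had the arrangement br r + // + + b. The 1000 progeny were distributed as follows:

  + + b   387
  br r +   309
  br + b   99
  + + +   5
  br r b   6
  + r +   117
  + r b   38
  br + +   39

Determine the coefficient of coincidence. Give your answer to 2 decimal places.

0.55

The two rarest classes, br r b and + + +, are the double crossovers. Comparing them with the parentals, only the b allele has switched, so b is the middle locus and the order is br – b – r.
br–b: (216 + 11)/1000 = 0.2270; b–r: (77 + 11)/1000 = 0.0880.
Expected DCO frequency = 0.2270 × 0.0880 ≈ 0.01998; observed = 11/1000 ≈ 0.01100.
Coefficient of coincidence = 0.01100/0.01998 ≈ 0.55.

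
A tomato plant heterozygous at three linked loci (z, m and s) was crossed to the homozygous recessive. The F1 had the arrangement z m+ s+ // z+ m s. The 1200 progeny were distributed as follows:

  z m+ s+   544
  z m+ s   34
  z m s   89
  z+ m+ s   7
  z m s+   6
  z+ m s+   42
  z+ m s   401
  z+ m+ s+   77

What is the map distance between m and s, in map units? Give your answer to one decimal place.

The two rarest classes, z m s+ and z+ m+ s, are the double crossovers. Comparing them with the parentals, only the m allele has switched, so m is the middle locus and the order is z – m – s.
Crossovers in the m–s interval produce the single-crossover classes z m+ s and z+ m s+ (34 + 42 = 76) plus the double crossovers (13).
RF(m–s) = (76 + 13) / 1200 = 89/1200 = 0.0742 → 7.4 map units.

7.4 map units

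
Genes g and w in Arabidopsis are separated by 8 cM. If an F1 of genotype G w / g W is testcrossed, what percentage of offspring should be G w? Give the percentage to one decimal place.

A map distance of 8 cM corresponds to a recombination frequency of 0.080.
The F1 is G w / g W, so G w is a parental gamete class with expected frequency (1 − r)/2 = 0.920/2 = 0.4600.
That is 0.4600 = 46.0% of the progeny.

46.0%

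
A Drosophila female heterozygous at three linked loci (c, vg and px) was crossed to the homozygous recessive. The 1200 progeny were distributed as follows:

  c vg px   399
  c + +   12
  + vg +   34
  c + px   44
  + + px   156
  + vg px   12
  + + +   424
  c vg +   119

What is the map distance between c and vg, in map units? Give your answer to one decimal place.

The two most frequent reciprocal classes, + + + and c vg px, are the parental types, so the F1 was + + + / c vg px.
The two rarest classes, c + + and + vg px, are the double crossovers. Comparing them with the parentals, only the c allele has switched, so c is the middle locus and the order is vg – c – px.
Crossovers in the vg–c interval produce the single-crossover classes + vg + and c + px (34 + 44 = 78) plus the double crossovers (24).
RF(vg–c) = (78 + 24) / 1200 = 102/1200 = 0.0850 → 8.5 map units.

8.5 map units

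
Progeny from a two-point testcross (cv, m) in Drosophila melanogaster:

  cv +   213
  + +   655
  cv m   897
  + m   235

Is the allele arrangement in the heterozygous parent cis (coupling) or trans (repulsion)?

The two most frequent classes are + + (655) and cv m (897); these are the parental (non-recombinant) types.
So the F1 carried + + on one chromosome and cv m on the other — the recessive alleles are on the same chromosome (cis / coupling).

cis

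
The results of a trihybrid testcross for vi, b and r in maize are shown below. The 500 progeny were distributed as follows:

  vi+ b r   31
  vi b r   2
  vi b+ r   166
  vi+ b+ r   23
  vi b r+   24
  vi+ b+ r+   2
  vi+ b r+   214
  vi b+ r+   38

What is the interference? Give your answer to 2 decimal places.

0.46

The two most frequent reciprocal classes, vi b+ r and vi+ b r+, are the parental types, so the F1 was vi b+ r / vi+ b r+.
The two rarest classes, vi b r and vi+ b+ r+, are the double crossovers. Comparing them with the parentals, only the b allele has switched, so b is the middle locus and the order is vi – b – r.
vi–b: (47 + 4)/500 = 0.1020; b–r: (69 + 4)/500 = 0.1460.
Expected DCO frequency = 0.1020 × 0.1460 ≈ 0.01489; observed = 4/500 ≈ 0.00800.
Coefficient of coincidence = 0.00800/0.01489 ≈ 0.54; interference = 1 − 0.54 = 0.46.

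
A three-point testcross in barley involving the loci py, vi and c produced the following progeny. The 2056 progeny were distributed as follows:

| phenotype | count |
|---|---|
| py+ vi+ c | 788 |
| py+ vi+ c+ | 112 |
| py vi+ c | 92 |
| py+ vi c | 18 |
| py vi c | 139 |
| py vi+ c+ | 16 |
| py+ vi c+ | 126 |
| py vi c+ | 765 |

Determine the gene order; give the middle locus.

vi

The two most frequent reciprocal classes, py vi c+ and py+ vi+ c, are the parental types, so the F1 was py vi c+ / py+ vi+ c.
The two rarest classes, py vi+ c+ and py+ vi c, are the double crossovers. Comparing them with the parentals, only the vi allele has switched, so vi is the middle locus and the order is c – vi – py.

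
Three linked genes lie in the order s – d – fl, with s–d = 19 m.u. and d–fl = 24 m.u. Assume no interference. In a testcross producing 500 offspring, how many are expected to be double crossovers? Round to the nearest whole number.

23

Map distances give recombination frequencies of 0.190 and 0.240 for the two intervals.
With no interference, expected double-crossover frequency = 0.190 × 0.240 = 0.04560.
Expected number = 0.04560 × 500 = 22.80 ≈ 23.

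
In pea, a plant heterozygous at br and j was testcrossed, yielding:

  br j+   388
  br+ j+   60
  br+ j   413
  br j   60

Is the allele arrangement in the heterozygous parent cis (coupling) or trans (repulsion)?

trans

The two most frequent classes are br+ j (413) and br j+ (388); these are the parental (non-recombinant) types.
So the F1 carried br+ j on one chromosome and br j+ on the other — the recessive alleles are on opposite chromosomes (trans / repulsion).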